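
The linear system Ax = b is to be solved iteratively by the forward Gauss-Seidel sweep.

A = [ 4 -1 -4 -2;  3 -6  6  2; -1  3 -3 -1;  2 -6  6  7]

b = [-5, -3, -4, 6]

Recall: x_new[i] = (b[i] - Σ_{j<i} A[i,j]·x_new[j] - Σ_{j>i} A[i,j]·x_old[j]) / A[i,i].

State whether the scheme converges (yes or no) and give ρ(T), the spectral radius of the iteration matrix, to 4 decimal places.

Diagonal D = diag(4, -6, -3, 7); L, U strict lower/upper.
Gauss-Seidel: T = -(D+L)⁻¹U, row 0 first, T[0,1] = -(-1)/(4) = +0.2500; later rows by forward substitution.
  T[0,:] = [+0.0000, +0.2500, +1.0000, +0.5000]
  T[1,:] = [+0.0000, +0.1250, +1.5000, +0.5833]
  T[2,:] = [+0.0000, +0.0417, +1.1667, +0.0833]
  T[3,:] = [+0.0000, +0.0000, +0.0000, +0.2857]
|eigenvalues of T|: 1.2236, 0.2857, 0.0681, 0.0000.
ρ(T) = max|λ| = 1.2236; 1.2236 > 1: divergent.

no, ρ = 1.2236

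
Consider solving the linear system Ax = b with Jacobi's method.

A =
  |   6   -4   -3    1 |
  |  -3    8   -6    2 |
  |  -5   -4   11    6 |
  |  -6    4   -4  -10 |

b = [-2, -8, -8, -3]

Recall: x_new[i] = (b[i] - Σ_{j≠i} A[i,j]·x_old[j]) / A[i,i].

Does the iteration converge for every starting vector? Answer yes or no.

Let D = diag(6, 8, 11, -10); L, U the strict triangles.
T_J = -D⁻¹(L+U): T[3,1] = -(4)/(-10) = +0.4000; T[3,3] = 0.
  T[0,:] = [+0.0000 +0.6667 +0.5000 -0.1667]
  T[1,:] = [+0.3750 +0.0000 +0.7500 -0.2500]
  T[2,:] = [+0.4545 +0.3636 +0.0000 -0.5455]
  T[3,:] = [-0.6000 +0.4000 -0.4000 +0.0000]
|eigenvalues of T|: 1.1884, 0.7613, 0.3448, 0.3448.
spectral radius ρ = 1.1884; 1.1884 > 1 ⇒ diverges.

no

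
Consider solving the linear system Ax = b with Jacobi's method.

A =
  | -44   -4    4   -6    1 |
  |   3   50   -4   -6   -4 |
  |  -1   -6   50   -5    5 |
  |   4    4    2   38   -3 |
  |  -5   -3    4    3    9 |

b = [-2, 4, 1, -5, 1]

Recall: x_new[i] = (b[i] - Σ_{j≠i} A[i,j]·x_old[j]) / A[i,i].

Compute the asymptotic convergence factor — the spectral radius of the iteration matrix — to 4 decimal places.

0.3764

Diagonal D = diag(-44, 50, 50, 38, 9); L, U strict lower/upper.
Jacobi: T = -D⁻¹(L+U), T[1,0] = -(3)/(50) = -0.0600; T[1,1] = 0.
  T[0,:] = [+0.0000, -0.0909, +0.0909, -0.1364, +0.0227]
  T[1,:] = [-0.0600, +0.0000, +0.0800, +0.1200, +0.0800]
  T[2,:] = [+0.0200, +0.1200, +0.0000, +0.1000, -0.1000]
  T[3,:] = [-0.1053, -0.1053, -0.0526, +0.0000, +0.0789]
  T[4,:] = [+0.5556, +0.3333, -0.4444, -0.3333, +0.0000]
|roots of det(T-λI)|: 0.3764, 0.2320, 0.2320, 0.0868, 0.0256.
spectral radius ρ = 0.3764; 0.3764 < 1, so it converges for any x₀.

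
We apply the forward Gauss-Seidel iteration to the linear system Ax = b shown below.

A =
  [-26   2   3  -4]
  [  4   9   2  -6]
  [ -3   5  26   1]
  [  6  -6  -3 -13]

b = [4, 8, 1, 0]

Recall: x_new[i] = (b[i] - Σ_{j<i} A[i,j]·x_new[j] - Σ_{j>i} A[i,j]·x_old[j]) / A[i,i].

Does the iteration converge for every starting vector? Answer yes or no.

Let D = diag(-26, 9, 26, -13); L, U the strict triangles.
GS T = -(D+L)⁻¹U: row 0 first, T[0,1] = -(2)/(-26) = +0.0769; later rows by forward substitution.
  T[0,:] = [+0.0000  +0.0769  +0.1154  -0.1538]
  T[1,:] = [+0.0000  -0.0342  -0.2735  +0.7350]
  T[2,:] = [+0.0000  +0.0155  +0.0659  -0.1976]
  T[3,:] = [+0.0000  +0.0477  +0.1643  -0.3647]
moduli |λ_i(T)| = 0.3642, 0.0484, 0.0172, 0.0000.
spectral radius ρ = 0.3642; 0.3642 < 1, so it converges for any x₀.

yes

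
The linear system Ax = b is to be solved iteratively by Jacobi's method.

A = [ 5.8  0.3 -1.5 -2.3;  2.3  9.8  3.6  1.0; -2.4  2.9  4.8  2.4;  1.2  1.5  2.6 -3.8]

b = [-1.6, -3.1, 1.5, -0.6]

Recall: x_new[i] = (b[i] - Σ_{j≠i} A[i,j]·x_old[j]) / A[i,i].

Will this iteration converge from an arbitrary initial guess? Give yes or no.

Write A = D+L+U with D = diag(5.8, 9.8, 4.8, -3.8).
T_J = -D⁻¹(L+U): T[3,2] = -(2.6)/(-3.8) = +0.6842; T[3,3] = 0.
  T[0,:] = [+0.0000, -0.0517, +0.2586, +0.3966]
  T[1,:] = [-0.2347, +0.0000, -0.3673, -0.1020]
  T[2,:] = [+0.5000, -0.6042, +0.0000, -0.5000]
  T[3,:] = [+0.3158, +0.3947, +0.6842, +0.0000]
eigenvalue magnitudes: 0.6713, 0.5688, 0.5688, 0.0327.
ρ = 0.6713; 0.6713 < 1: convergent.

yes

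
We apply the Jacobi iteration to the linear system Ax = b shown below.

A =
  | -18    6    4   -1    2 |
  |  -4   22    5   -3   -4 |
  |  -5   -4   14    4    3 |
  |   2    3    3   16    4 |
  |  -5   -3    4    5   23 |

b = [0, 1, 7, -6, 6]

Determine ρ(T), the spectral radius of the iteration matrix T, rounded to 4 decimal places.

0.5319

A = D + L + U where D = diag(-18, 22, 14, 16, 23).
T_J = -D⁻¹(L+U): T[0,3] = -(-1)/(-18) = -0.0556; T[0,0] = 0.
  T[0,:] = [+0.0000 +0.3333 +0.2222 -0.0556 +0.1111]
  T[1,:] = [+0.1818 +0.0000 -0.2273 +0.1364 +0.1818]
  T[2,:] = [+0.3571 +0.2857 +0.0000 -0.2857 -0.2143]
  T[3,:] = [-0.1250 -0.1875 -0.1875 +0.0000 -0.2500]
  T[4,:] = [+0.2174 +0.1304 -0.1739 -0.2174 +0.0000]
eigenvalue magnitudes: 0.5319, 0.3015, 0.3015, 0.2174, 0.1877.
ρ = 0.5319; 0.5319 < 1, so it converges for any x₀.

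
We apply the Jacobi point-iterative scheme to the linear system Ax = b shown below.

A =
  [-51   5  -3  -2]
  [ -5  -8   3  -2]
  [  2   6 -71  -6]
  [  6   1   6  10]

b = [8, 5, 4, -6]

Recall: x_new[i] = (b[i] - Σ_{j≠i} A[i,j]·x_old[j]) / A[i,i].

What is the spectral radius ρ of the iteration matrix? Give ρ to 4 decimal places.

0.4017

Diagonal D = diag(-51, -8, -71, 10); L, U strict lower/upper.
Jacobi: T = -D⁻¹(L+U), T[0,1] = -(5)/(-51) = +0.0980; T[0,0] = 0.
  T[0,:] = [+0.0000  +0.0980  -0.0588  -0.0392]
  T[1,:] = [-0.6250  +0.0000  +0.3750  -0.2500]
  T[2,:] = [+0.0282  +0.0845  +0.0000  -0.0845]
  T[3,:] = [-0.6000  -0.1000  -0.6000  +0.0000]
|λ(T)| sorted: 0.4017, 0.2407, 0.2407, 0.1309.
spectral radius ρ = 0.4017; 0.4017 < 1: convergent.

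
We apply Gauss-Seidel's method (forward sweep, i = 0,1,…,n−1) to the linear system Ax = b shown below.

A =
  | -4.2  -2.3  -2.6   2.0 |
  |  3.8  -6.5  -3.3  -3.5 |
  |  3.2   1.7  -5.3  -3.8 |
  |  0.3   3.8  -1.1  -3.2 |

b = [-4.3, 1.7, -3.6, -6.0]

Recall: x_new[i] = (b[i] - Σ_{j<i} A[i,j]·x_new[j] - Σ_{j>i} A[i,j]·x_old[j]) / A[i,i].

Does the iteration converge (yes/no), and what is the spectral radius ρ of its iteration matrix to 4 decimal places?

no, ρ = 1.4759

Let D = diag(-4.2, -6.5, -5.3, -3.2); L, U the strict triangles.
Gauss-Seidel: T = -(D+L)⁻¹U, row 0 first, T[0,1] = -(-2.3)/(-4.2) = -0.5476; later rows by forward substitution.
  T[0,:] = [+0.0000 -0.5476 -0.6190 +0.4762]
  T[1,:] = [+0.0000 -0.3201 -0.8696 -0.2601]
  T[2,:] = [+0.0000 -0.4333 -0.6527 -0.5129]
  T[3,:] = [+0.0000 -0.2826 -0.8663 -0.0879]
moduli |λ_i(T)| = 1.4759, 0.3821, 0.0331, 0.0000.
ρ = 1.4759; 1.4759 > 1, so it fails to converge.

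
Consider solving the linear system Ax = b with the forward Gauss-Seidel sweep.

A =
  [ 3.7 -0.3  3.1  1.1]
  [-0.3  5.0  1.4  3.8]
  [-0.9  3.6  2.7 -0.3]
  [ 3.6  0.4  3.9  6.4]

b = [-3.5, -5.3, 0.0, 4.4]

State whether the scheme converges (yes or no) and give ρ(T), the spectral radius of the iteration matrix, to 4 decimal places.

yes, ρ = 0.8610

Diagonal D = diag(3.7, 5, 2.7, 6.4); L, U strict lower/upper.
GS T = -(D+L)⁻¹U: row 0 first, T[0,1] = -(-0.3)/(3.7) = +0.0811; later rows by forward substitution.
  T[0,:] = [+0.0000 +0.0811 -0.8378 -0.2973]
  T[1,:] = [+0.0000 +0.0049 -0.3303 -0.7778]
  T[2,:] = [+0.0000 +0.0205 +0.1611 +1.0491]
  T[3,:] = [+0.0000 -0.0584 +0.3938 -0.4235]
moduli |λ_i(T)| = 0.8610, 0.6062, 0.0027, 0.0000.
ρ = 0.8610; 0.8610 < 1, so it converges for any x₀.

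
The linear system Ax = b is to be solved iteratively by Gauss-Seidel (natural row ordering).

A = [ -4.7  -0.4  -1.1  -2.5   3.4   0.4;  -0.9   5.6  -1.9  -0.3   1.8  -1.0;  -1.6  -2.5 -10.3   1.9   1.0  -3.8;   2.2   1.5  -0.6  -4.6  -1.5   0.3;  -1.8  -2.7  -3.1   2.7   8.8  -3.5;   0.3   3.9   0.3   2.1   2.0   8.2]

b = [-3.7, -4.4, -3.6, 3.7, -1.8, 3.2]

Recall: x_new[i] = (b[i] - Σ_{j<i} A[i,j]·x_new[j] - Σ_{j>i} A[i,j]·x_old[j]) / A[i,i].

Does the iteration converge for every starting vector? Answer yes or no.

Diagonal D = diag(-4.7, 5.6, -10.3, -4.6, 8.8, 8.2); L, U strict lower/upper.
Gauss-Seidel: T = -(D+L)⁻¹U, row 0 first, T[0,4] = -(3.4)/(-4.7) = +0.7234; later rows by forward substitution.
  T[0,:] = [+0.0000 -0.0851 -0.2340 -0.5319 +0.7234 +0.0851]
  T[1,:] = [+0.0000 -0.0137 +0.3017 -0.0319 -0.2052 +0.1922]
  T[2,:] = [+0.0000 +0.0165 -0.0369 +0.2748 +0.0345 -0.4288]
  T[3,:] = [+0.0000 -0.0473 -0.0088 -0.3006 -0.0515 +0.2245]
  T[4,:] = [+0.0000 -0.0013 +0.0344 +0.0705 +0.1130 +0.2542]
  T[5,:] = [+0.0000 +0.0214 -0.1397 +0.0844 +0.0555 -0.1984]
moduli |λ_i(T)| = 0.5553, 0.1564, 0.0722, 0.0635, 0.0635, 0.0000.
ρ(T) = max|λ| = 0.5553; 0.5553 < 1: convergent.

yes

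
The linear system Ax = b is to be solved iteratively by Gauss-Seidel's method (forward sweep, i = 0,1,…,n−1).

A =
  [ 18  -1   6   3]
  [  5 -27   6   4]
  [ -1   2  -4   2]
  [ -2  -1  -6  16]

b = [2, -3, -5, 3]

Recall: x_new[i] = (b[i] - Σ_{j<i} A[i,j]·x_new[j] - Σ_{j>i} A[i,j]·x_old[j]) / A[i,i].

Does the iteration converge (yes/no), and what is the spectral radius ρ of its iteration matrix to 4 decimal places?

Diagonal D = diag(18, -27, -4, 16); L, U strict lower/upper.
Gauss-Seidel: T = -(D+L)⁻¹U, row 0 first, T[0,3] = -(3)/(18) = -0.1667; later rows by forward substitution.
  T[0,:] = [+0.0000 +0.0556 -0.3333 -0.1667]
  T[1,:] = [+0.0000 +0.0103 +0.1605 +0.1173]
  T[2,:] = [+0.0000 -0.0087 +0.1636 +0.6003]
  T[3,:] = [+0.0000 +0.0043 +0.0297 +0.2116]
moduli |λ_i(T)| = 0.3268, 0.0486, 0.0486, 0.0000.
ρ = 0.3268; 0.3268 < 1: convergent.

yes, ρ = 0.3268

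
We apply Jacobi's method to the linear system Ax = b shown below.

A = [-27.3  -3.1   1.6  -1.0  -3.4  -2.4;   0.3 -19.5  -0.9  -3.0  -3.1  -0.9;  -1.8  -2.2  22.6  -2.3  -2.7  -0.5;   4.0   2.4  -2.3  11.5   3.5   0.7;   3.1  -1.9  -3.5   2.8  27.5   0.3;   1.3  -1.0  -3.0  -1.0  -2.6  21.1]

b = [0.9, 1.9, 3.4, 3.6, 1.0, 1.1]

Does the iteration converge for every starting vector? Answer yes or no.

Diagonal D = diag(-27.3, -19.5, 22.6, 11.5, 27.5, 21.1); L, U strict lower/upper.
Jacobi: T = -D⁻¹(L+U), T[2,0] = -(-1.8)/(22.6) = +0.0796; T[2,2] = 0.
  T[0,:] = [+0.0000 -0.1136 +0.0586 -0.0366 -0.1245 -0.0879]
  T[1,:] = [+0.0154 +0.0000 -0.0462 -0.1538 -0.1590 -0.0462]
  T[2,:] = [+0.0796 +0.0973 +0.0000 +0.1018 +0.1195 +0.0221]
  T[3,:] = [-0.3478 -0.2087 +0.2000 +0.0000 -0.3043 -0.0609]
  T[4,:] = [-0.1127 +0.0691 +0.1273 -0.1018 +0.0000 -0.0109]
  T[5,:] = [-0.0616 +0.0474 +0.1422 +0.0474 +0.1232 +0.0000]
|λ(T)| sorted: 0.4372, 0.1898, 0.1898, 0.0838, 0.0838, 0.0061.
ρ = 0.4372; 0.4372 < 1: convergent.

yes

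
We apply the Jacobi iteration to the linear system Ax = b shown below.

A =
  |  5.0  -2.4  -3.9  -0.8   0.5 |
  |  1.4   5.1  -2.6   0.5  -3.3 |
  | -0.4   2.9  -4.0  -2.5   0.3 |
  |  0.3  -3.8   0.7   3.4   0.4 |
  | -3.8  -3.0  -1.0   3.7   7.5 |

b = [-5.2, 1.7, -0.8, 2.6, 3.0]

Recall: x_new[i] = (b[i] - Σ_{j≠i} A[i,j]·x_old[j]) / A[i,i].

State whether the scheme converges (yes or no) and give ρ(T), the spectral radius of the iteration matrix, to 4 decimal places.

Diagonal D = diag(5, 5.1, -4, 3.4, 7.5); L, U strict lower/upper.
Jacobi T = -D⁻¹(L+U): T[4,2] = -(-1)/(7.5) = +0.1333; T[4,4] = 0.
  T[0,:] = [+0.0000  +0.4800  +0.7800  +0.1600  -0.1000]
  T[1,:] = [-0.2745  +0.0000  +0.5098  -0.0980  +0.6471]
  T[2,:] = [-0.1000  +0.7250  +0.0000  -0.6250  +0.0750]
  T[3,:] = [-0.0882  +1.1176  -0.2059  +0.0000  -0.1176]
  T[4,:] = [+0.5067  +0.4000  +0.1333  -0.4933  +0.0000]
|roots of det(T-λI)|: 1.1797, 0.6739, 0.6739, 0.6293, 0.6293.
ρ(T) = max|λ| = 1.1797; 1.1797 > 1, so it fails to converge.

no, ρ = 1.1797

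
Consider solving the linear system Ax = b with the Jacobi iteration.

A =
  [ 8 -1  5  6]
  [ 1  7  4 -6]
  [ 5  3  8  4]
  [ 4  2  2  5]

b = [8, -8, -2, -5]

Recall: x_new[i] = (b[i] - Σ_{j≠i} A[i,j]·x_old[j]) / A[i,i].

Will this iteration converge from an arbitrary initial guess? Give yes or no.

Let D = diag(8, 7, 8, 5); L, U the strict triangles.
T_J = -D⁻¹(L+U): T[2,0] = -(5)/(8) = -0.6250; T[2,2] = 0.
  T[0,:] = [+0.0000, +0.1250, -0.6250, -0.7500]
  T[1,:] = [-0.1429, +0.0000, -0.5714, +0.8571]
  T[2,:] = [-0.6250, -0.3750, +0.0000, -0.5000]
  T[3,:] = [-0.8000, -0.4000, -0.4000, +0.0000]
|roots of det(T-λI)|: 1.2166, 0.6807, 0.6807, 0.0222.
ρ(T) = max|λ| = 1.2166; 1.2166 > 1: divergent.

no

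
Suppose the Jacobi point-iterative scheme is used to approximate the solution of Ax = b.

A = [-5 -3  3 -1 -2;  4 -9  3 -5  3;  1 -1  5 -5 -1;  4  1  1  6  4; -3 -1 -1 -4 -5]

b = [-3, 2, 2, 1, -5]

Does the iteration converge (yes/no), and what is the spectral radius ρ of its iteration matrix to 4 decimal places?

Write A = D+L+U with D = diag(-5, -9, 5, 6, -5).
Jacobi T = -D⁻¹(L+U): T[2,3] = -(-5)/(5) = +1.0000; T[2,2] = 0.
  T[0,:] = [+0.0000, -0.6000, +0.6000, -0.2000, -0.4000]
  T[1,:] = [+0.4444, +0.0000, +0.3333, -0.5556, +0.3333]
  T[2,:] = [-0.2000, +0.2000, +0.0000, +1.0000, +0.2000]
  T[3,:] = [-0.6667, -0.1667, -0.1667, +0.0000, -0.6667]
  T[4,:] = [-0.6000, -0.2000, -0.2000, -0.8000, +0.0000]
|eigenvalues of T|: 1.1947, 0.7779, 0.7779, 0.6554, 0.1695.
ρ = 1.1947; 1.1947 > 1 ⇒ diverges.

no, ρ = 1.1947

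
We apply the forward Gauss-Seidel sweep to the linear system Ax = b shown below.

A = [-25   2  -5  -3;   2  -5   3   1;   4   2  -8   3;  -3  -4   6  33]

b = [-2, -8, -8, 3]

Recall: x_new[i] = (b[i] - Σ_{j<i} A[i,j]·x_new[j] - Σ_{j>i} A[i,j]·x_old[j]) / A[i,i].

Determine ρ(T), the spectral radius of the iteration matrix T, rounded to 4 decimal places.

Split A = D + L + U, D = diag(-25, -5, -8, 33).
GS T = -(D+L)⁻¹U: row 0 first, T[0,2] = -(-5)/(-25) = -0.2000; later rows by forward substitution.
  T[0,:] = [+0.0000  +0.0800  -0.2000  -0.1200]
  T[1,:] = [+0.0000  +0.0320  +0.5200  +0.1520]
  T[2,:] = [+0.0000  +0.0480  +0.0300  +0.3530]
  T[3,:] = [+0.0000  +0.0024  +0.0394  -0.0567]
|λ(T)| sorted: 0.2242, 0.1779, 0.0410, 0.0000.
ρ = 0.2242; 0.2242 < 1: convergent.

0.2242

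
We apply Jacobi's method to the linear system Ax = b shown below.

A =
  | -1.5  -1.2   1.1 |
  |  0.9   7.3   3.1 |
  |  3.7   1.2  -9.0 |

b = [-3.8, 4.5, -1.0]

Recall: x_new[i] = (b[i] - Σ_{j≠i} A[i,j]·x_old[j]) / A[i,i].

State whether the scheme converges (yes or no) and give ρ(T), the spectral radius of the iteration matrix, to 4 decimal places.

yes, ρ = 0.7214

Diagonal D = diag(-1.5, 7.3, -9); L, U strict lower/upper.
Jacobi: T = -D⁻¹(L+U), T[1,2] = -(3.1)/(7.3) = -0.4247; T[1,1] = 0.
  T[0,:] = [+0.0000  -0.8000  +0.7333]
  T[1,:] = [-0.1233  +0.0000  -0.4247]
  T[2,:] = [+0.4111  +0.1333  +0.0000]
|λ(T)| sorted: 0.7214, 0.4206, 0.4206.
ρ = 0.7214; 0.7214 < 1, so it converges for any x₀.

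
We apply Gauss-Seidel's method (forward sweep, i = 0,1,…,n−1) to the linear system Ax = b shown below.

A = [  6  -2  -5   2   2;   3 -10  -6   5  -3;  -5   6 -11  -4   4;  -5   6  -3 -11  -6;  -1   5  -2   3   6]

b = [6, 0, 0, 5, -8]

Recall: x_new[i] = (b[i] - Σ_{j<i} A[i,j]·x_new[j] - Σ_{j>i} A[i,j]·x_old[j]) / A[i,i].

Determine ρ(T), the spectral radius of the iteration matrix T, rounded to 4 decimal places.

Let D = diag(6, -10, -11, -11, 6); L, U the strict triangles.
T_GS = -(D+L)⁻¹U: row 0 first, T[0,1] = -(-2)/(6) = +0.3333; later rows by forward substitution.
  T[0,:] = [+0.0000, +0.3333, +0.8333, -0.3333, -0.3333]
  T[1,:] = [+0.0000, +0.1000, -0.3500, +0.4000, -0.4000]
  T[2,:] = [+0.0000, -0.0970, -0.5697, +0.0061, +0.2970]
  T[3,:] = [+0.0000, -0.0705, -0.4143, +0.3680, -0.6931]
  T[4,:] = [+0.0000, -0.0248, +0.4478, -0.5709, +0.7233]
eigenvalue magnitudes: 1.2805, 0.6491, 0.0942, 0.0845, 0.0000.
ρ = 1.2805; 1.2805 > 1 ⇒ diverges.

1.2805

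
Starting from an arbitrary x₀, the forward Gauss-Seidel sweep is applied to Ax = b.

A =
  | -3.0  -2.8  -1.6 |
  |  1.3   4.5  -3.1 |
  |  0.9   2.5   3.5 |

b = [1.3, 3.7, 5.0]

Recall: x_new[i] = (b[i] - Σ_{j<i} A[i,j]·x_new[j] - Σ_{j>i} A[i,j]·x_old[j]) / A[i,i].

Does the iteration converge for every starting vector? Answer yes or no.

Let D = diag(-3, 4.5, 3.5); L, U the strict triangles.
Gauss-Seidel: T = -(D+L)⁻¹U, row 0 first, T[0,1] = -(-2.8)/(-3) = -0.9333; later rows by forward substitution.
  T[0,:] = [+0.0000, -0.9333, -0.5333]
  T[1,:] = [+0.0000, +0.2696, +0.8430]
  T[2,:] = [+0.0000, +0.0474, -0.4650]
|roots of det(T-λI)|: 0.5159, 0.3205, 0.0000.
ρ = 0.5159; 0.5159 < 1: convergent.

yes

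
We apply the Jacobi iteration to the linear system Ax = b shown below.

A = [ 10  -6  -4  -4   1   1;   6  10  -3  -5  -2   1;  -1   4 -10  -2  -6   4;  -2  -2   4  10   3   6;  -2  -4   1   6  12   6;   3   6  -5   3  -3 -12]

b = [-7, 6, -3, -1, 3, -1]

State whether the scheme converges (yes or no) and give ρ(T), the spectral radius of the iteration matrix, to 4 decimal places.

no, ρ = 1.1451

A = D + L + U where D = diag(10, 10, -10, 10, 12, -12).
T_J = -D⁻¹(L+U): T[2,5] = -(4)/(-10) = +0.4000; T[2,2] = 0.
  T[0,:] = [+0.0000, +0.6000, +0.4000, +0.4000, -0.1000, -0.1000]
  T[1,:] = [-0.6000, +0.0000, +0.3000, +0.5000, +0.2000, -0.1000]
  T[2,:] = [-0.1000, +0.4000, +0.0000, -0.2000, -0.6000, +0.4000]
  T[3,:] = [+0.2000, +0.2000, -0.4000, +0.0000, -0.3000, -0.6000]
  T[4,:] = [+0.1667, +0.3333, -0.0833, -0.5000, +0.0000, -0.5000]
  T[5,:] = [+0.2500, +0.5000, -0.4167, +0.2500, -0.2500, +0.0000]
eigenvalue magnitudes: 1.1451, 0.7096, 0.7096, 0.6639, 0.6639, 0.2966.
ρ = 1.1451; 1.1451 > 1 ⇒ diverges.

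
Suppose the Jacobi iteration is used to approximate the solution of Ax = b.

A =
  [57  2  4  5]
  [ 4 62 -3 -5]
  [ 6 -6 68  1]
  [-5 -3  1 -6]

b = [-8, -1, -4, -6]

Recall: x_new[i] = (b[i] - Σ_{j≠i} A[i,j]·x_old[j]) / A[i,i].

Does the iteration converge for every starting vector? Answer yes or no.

Write A = D+L+U with D = diag(57, 62, 68, -6).
Jacobi: T = -D⁻¹(L+U), T[3,1] = -(-3)/(-6) = -0.5000; T[3,3] = 0.
  T[0,:] = [+0.0000  -0.0351  -0.0702  -0.0877]
  T[1,:] = [-0.0645  +0.0000  +0.0484  +0.0806]
  T[2,:] = [-0.0882  +0.0882  +0.0000  -0.0147]
  T[3,:] = [-0.8333  -0.5000  +0.1667  +0.0000]
|roots of det(T-λI)|: 0.2389, 0.2013, 0.0802, 0.0802.
ρ = 0.2389; 0.2389 < 1: convergent.

yes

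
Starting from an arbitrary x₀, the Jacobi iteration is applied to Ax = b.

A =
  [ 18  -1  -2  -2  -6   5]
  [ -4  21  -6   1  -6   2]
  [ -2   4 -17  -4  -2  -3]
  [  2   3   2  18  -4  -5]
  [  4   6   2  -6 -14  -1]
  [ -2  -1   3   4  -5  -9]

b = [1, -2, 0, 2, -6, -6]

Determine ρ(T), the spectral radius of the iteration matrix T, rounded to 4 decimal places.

0.8364

Split A = D + L + U, D = diag(18, 21, -17, 18, -14, -9).
Jacobi: T = -D⁻¹(L+U), T[3,0] = -(2)/(18) = -0.1111; T[3,3] = 0.
  T[0,:] = [+0.0000 +0.0556 +0.1111 +0.1111 +0.3333 -0.2778]
  T[1,:] = [+0.1905 +0.0000 +0.2857 -0.0476 +0.2857 -0.0952]
  T[2,:] = [-0.1176 +0.2353 +0.0000 -0.2353 -0.1176 -0.1765]
  T[3,:] = [-0.1111 -0.1667 -0.1111 +0.0000 +0.2222 +0.2778]
  T[4,:] = [+0.2857 +0.4286 +0.1429 -0.4286 +0.0000 -0.0714]
  T[5,:] = [-0.2222 -0.1111 +0.3333 +0.4444 -0.5556 +0.0000]
|λ(T)| sorted: 0.8364, 0.4885, 0.4885, 0.2747, 0.2076, 0.2076.
ρ = 0.8364; 0.8364 < 1: convergent.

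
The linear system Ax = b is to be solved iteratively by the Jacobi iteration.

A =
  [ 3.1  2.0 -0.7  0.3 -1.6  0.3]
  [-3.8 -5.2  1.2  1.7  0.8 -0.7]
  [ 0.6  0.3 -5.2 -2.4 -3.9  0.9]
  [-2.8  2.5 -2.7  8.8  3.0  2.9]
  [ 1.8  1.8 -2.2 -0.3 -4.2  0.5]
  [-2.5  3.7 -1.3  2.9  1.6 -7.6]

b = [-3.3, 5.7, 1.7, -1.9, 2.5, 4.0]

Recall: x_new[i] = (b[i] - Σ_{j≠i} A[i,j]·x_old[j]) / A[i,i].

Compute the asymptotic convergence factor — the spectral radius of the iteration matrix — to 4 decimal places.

1.2454

Diagonal D = diag(3.1, -5.2, -5.2, 8.8, -4.2, -7.6); L, U strict lower/upper.
Jacobi: T = -D⁻¹(L+U), T[4,3] = -(-0.3)/(-4.2) = -0.0714; T[4,4] = 0.
  T[0,:] = [+0.0000 -0.6452 +0.2258 -0.0968 +0.5161 -0.0968]
  T[1,:] = [-0.7308 +0.0000 +0.2308 +0.3269 +0.1538 -0.1346]
  T[2,:] = [+0.1154 +0.0577 +0.0000 -0.4615 -0.7500 +0.1731]
  T[3,:] = [+0.3182 -0.2841 +0.3068 +0.0000 -0.3409 -0.3295]
  T[4,:] = [+0.4286 +0.4286 -0.5238 -0.0714 +0.0000 +0.1190]
  T[5,:] = [-0.3289 +0.4868 -0.1711 +0.3816 +0.2105 +0.0000]
moduli |λ_i(T)| = 1.2454, 0.7097, 0.6499, 0.6499, 0.0591, 0.0591.
ρ = 1.2454; 1.2454 > 1 ⇒ diverges.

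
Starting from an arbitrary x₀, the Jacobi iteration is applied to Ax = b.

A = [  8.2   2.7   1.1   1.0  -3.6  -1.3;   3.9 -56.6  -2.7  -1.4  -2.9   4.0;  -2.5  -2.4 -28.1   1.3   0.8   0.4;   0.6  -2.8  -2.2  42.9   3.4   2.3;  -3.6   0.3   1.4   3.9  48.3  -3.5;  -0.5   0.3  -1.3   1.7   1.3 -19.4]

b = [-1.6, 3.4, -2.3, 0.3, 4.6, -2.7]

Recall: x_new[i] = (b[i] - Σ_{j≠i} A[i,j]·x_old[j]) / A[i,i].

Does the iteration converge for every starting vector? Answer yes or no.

yes

Split A = D + L + U, D = diag(8.2, -56.6, -28.1, 42.9, 48.3, -19.4).
T_J = -D⁻¹(L+U): T[2,1] = -(-2.4)/(-28.1) = -0.0854; T[2,2] = 0.
  T[0,:] = [+0.0000 -0.3293 -0.1341 -0.1220 +0.4390 +0.1585]
  T[1,:] = [+0.0689 +0.0000 -0.0477 -0.0247 -0.0512 +0.0707]
  T[2,:] = [-0.0890 -0.0854 +0.0000 +0.0463 +0.0285 +0.0142]
  T[3,:] = [-0.0140 +0.0653 +0.0513 +0.0000 -0.0793 -0.0536]
  T[4,:] = [+0.0745 -0.0062 -0.0290 -0.0807 +0.0000 +0.0725]
  T[5,:] = [-0.0258 +0.0155 -0.0670 +0.0876 +0.0670 +0.0000]
|λ(T)| sorted: 0.2277, 0.1465, 0.1465, 0.0463, 0.0463, 0.0123.
spectral radius ρ = 0.2277; 0.2277 < 1: convergent.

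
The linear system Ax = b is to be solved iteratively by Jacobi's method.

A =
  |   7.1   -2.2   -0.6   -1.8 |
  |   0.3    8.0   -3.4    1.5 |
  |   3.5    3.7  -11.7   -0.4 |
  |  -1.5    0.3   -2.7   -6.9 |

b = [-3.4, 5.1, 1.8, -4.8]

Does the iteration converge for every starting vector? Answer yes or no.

A = D + L + U where D = diag(7.1, 8, -11.7, -6.9).
T_J = -D⁻¹(L+U): T[0,3] = -(-1.8)/(7.1) = +0.2535; T[0,0] = 0.
  T[0,:] = [+0.0000, +0.3099, +0.0845, +0.2535]
  T[1,:] = [-0.0375, +0.0000, +0.4250, -0.1875]
  T[2,:] = [+0.2991, +0.3162, +0.0000, -0.0342]
  T[3,:] = [-0.2174, +0.0435, -0.3913, +0.0000]
|roots of det(T-λI)|: 0.5090, 0.3553, 0.3260, 0.3260.
ρ = 0.5090; 0.5090 < 1: convergent.

yes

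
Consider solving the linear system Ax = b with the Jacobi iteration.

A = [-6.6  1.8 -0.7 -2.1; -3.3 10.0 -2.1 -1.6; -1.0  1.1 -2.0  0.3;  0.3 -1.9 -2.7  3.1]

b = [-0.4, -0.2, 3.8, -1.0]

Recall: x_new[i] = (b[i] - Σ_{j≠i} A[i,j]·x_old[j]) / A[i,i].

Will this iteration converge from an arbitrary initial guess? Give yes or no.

Split A = D + L + U, D = diag(-6.6, 10, -2, 3.1).
Jacobi T = -D⁻¹(L+U): T[0,1] = -(1.8)/(-6.6) = +0.2727; T[0,0] = 0.
  T[0,:] = [+0.0000  +0.2727  -0.1061  -0.3182]
  T[1,:] = [+0.3300  +0.0000  +0.2100  +0.1600]
  T[2,:] = [-0.5000  +0.5500  +0.0000  +0.1500]
  T[3,:] = [-0.0968  +0.6129  +0.8710  +0.0000]
eigenvalue magnitudes: 0.7398, 0.5772, 0.5772, 0.2941.
ρ(T) = max|λ| = 0.7398; 0.7398 < 1: convergent.

yes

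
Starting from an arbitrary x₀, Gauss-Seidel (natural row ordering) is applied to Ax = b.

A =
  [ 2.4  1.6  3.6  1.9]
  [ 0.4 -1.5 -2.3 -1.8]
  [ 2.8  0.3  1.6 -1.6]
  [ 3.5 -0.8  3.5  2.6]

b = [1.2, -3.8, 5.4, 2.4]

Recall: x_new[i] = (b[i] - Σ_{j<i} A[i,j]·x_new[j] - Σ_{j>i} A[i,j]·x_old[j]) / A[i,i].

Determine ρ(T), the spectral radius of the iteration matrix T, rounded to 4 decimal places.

1.3603

Write A = D+L+U with D = diag(2.4, -1.5, 1.6, 2.6).
Gauss-Seidel: T = -(D+L)⁻¹U, row 0 first, T[0,1] = -(1.6)/(2.4) = -0.6667; later rows by forward substitution.
  T[0,:] = [+0.0000 -0.6667 -1.5000 -0.7917]
  T[1,:] = [+0.0000 -0.1778 -1.9333 -1.4111]
  T[2,:] = [+0.0000 +1.2000 +2.9875 +2.6500]
  T[3,:] = [+0.0000 -0.7726 -2.5973 -2.9358]
|eigenvalues of T|: 1.3603, 1.0058, 1.0058, 0.0000.
ρ = 1.3603; 1.3603 > 1: divergent.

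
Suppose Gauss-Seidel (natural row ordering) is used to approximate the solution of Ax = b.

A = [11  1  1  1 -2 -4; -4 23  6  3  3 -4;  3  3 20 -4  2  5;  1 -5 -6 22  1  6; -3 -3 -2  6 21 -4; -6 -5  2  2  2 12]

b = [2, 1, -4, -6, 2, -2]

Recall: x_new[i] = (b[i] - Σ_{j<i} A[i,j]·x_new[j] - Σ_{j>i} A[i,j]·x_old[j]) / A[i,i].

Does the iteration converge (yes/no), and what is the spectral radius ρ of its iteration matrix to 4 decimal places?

Split A = D + L + U, D = diag(11, 23, 20, 22, 21, 12).
Gauss-Seidel: T = -(D+L)⁻¹U, row 0 first, T[0,5] = -(-4)/(11) = +0.3636; later rows by forward substitution.
  T[0,:] = [+0.0000, -0.0909, -0.0909, -0.0909, +0.1818, +0.3636]
  T[1,:] = [+0.0000, -0.0158, -0.2767, -0.1462, -0.0988, +0.2372]
  T[2,:] = [+0.0000, +0.0160, +0.0551, +0.2356, -0.1125, -0.3401]
  T[3,:] = [+0.0000, +0.0049, -0.0437, +0.0351, -0.1068, -0.3281]
  T[4,:] = [+0.0000, -0.0151, -0.0348, -0.0215, +0.0317, +0.3377]
  T[5,:] = [+0.0000, -0.0530, -0.1568, -0.1479, +0.0810, +0.3357]
|roots of det(T-λI)|: 0.5942, 0.1629, 0.1629, 0.0530, 0.0245, 0.0000.
spectral radius ρ = 0.5942; 0.5942 < 1 ⇒ converges.

yes, ρ = 0.5942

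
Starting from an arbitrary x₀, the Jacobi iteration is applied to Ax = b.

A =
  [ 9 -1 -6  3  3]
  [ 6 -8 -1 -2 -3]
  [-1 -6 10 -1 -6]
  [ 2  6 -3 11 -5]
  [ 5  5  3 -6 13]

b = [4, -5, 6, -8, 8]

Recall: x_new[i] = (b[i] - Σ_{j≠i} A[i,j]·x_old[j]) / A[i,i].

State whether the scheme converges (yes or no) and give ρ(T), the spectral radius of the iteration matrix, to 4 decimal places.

no, ρ = 1.1234

Diagonal D = diag(9, -8, 10, 11, 13); L, U strict lower/upper.
Jacobi T = -D⁻¹(L+U): T[0,2] = -(-6)/(9) = +0.6667; T[0,0] = 0.
  T[0,:] = [+0.0000, +0.1111, +0.6667, -0.3333, -0.3333]
  T[1,:] = [+0.7500, +0.0000, -0.1250, -0.2500, -0.3750]
  T[2,:] = [+0.1000, +0.6000, +0.0000, +0.1000, +0.6000]
  T[3,:] = [-0.1818, -0.5455, +0.2727, +0.0000, +0.4545]
  T[4,:] = [-0.3846, -0.3846, -0.2308, +0.4615, +0.0000]
|eigenvalues of T|: 1.1234, 0.7672, 0.7672, 0.4601, 0.2887.
spectral radius ρ = 1.1234; 1.1234 > 1 ⇒ diverges.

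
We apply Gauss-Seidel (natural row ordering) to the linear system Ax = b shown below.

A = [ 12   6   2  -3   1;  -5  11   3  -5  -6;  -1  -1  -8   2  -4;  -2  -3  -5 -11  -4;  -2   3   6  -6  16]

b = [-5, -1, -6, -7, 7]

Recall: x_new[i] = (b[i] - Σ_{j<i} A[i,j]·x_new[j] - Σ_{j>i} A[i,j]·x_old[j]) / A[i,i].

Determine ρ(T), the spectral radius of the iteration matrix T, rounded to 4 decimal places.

A = D + L + U where D = diag(12, 11, -8, -11, 16).
GS T = -(D+L)⁻¹U: row 0 first, T[0,3] = -(-3)/(12) = +0.2500; later rows by forward substitution.
  T[0,:] = [+0.0000 -0.5000 -0.1667 +0.2500 -0.0833]
  T[1,:] = [+0.0000 -0.2273 -0.3485 +0.5682 +0.5076]
  T[2,:] = [+0.0000 +0.0909 +0.0644 +0.1477 -0.5530]
  T[3,:] = [+0.0000 +0.1116 +0.0961 -0.2676 -0.2355]
  T[4,:] = [+0.0000 -0.0121 +0.0564 -0.2310 +0.0135]
moduli |λ_i(T)| = 0.5343, 0.1944, 0.1944, 0.0767, 0.0000.
spectral radius ρ = 0.5343; 0.5343 < 1, so it converges for any x₀.

0.5343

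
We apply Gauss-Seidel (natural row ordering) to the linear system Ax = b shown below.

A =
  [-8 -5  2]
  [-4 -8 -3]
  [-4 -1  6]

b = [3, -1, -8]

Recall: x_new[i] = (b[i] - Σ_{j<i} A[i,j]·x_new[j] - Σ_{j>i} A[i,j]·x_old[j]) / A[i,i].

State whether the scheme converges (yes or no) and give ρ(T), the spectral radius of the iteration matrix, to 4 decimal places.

Let D = diag(-8, -8, 6); L, U the strict triangles.
T_GS = -(D+L)⁻¹U: row 0 first, T[0,1] = -(-5)/(-8) = -0.6250; later rows by forward substitution.
  T[0,:] = [+0.0000  -0.6250  +0.2500]
  T[1,:] = [+0.0000  +0.3125  -0.5000]
  T[2,:] = [+0.0000  -0.3646  +0.0833]
|eigenvalues of T|: 0.6400, 0.2441, 0.0000.
spectral radius ρ = 0.6400; 0.6400 < 1 ⇒ converges.

yes, ρ = 0.6400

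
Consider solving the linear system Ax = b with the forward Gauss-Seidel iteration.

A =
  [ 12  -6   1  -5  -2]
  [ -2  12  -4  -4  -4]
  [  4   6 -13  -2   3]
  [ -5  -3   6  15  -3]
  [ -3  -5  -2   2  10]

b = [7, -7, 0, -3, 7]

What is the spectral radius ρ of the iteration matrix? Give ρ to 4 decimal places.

0.8239

A = D + L + U where D = diag(12, 12, -13, 15, 10).
GS T = -(D+L)⁻¹U: row 0 first, T[0,3] = -(-5)/(12) = +0.4167; later rows by forward substitution.
  T[0,:] = [+0.0000  +0.5000  -0.0833  +0.4167  +0.1667]
  T[1,:] = [+0.0000  +0.0833  +0.3194  +0.4028  +0.3611]
  T[2,:] = [+0.0000  +0.1923  +0.1218  +0.1603  +0.4487]
  T[3,:] = [+0.0000  +0.1064  -0.0126  +0.1553  +0.1483]
  T[4,:] = [+0.0000  +0.2088  +0.1616  +0.3274  +0.2906]
moduli |λ_i(T)| = 0.8239, 0.1595, 0.1151, 0.1017, 0.0000.
spectral radius ρ = 0.8239; 0.8239 < 1: convergent.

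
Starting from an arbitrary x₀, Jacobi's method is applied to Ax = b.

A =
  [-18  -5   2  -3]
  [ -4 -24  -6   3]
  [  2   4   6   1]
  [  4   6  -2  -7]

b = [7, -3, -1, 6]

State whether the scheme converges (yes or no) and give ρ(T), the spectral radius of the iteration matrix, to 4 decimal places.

Write A = D+L+U with D = diag(-18, -24, 6, -7).
Jacobi T = -D⁻¹(L+U): T[3,1] = -(6)/(-7) = +0.8571; T[3,3] = 0.
  T[0,:] = [+0.0000  -0.2778  +0.1111  -0.1667]
  T[1,:] = [-0.1667  +0.0000  -0.2500  +0.1250]
  T[2,:] = [-0.3333  -0.6667  +0.0000  -0.1667]
  T[3,:] = [+0.5714  +0.8571  -0.2857  +0.0000]
|λ(T)| sorted: 0.5287, 0.4004, 0.1710, 0.0426.
ρ = 0.5287; 0.5287 < 1, so it converges for any x₀.

yes, ρ = 0.5287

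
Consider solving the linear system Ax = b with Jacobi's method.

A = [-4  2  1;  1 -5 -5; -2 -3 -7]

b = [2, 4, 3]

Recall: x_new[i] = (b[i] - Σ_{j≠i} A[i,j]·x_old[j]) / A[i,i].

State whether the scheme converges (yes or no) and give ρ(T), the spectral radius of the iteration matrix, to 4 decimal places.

yes, ρ = 0.7825

Diagonal D = diag(-4, -5, -7); L, U strict lower/upper.
Jacobi: T = -D⁻¹(L+U), T[0,2] = -(1)/(-4) = +0.2500; T[0,0] = 0.
  T[0,:] = [+0.0000  +0.5000  +0.2500]
  T[1,:] = [+0.2000  +0.0000  -1.0000]
  T[2,:] = [-0.2857  -0.4286  +0.0000]
|eigenvalues of T|: 0.7825, 0.3939, 0.3939.
ρ = 0.7825; 0.7825 < 1, so it converges for any x₀.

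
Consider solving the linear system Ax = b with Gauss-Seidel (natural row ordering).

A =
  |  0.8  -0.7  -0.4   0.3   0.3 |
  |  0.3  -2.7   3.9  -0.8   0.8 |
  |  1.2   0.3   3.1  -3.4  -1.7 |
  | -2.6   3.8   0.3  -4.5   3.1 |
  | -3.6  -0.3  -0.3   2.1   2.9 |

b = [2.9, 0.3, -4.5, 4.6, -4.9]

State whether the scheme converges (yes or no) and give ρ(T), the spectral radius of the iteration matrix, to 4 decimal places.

no, ρ = 1.6702

Split A = D + L + U, D = diag(0.8, -2.7, 3.1, -4.5, 2.9).
T_GS = -(D+L)⁻¹U: row 0 first, T[0,4] = -(0.3)/(0.8) = -0.3750; later rows by forward substitution.
  T[0,:] = [+0.0000 +0.8750 +0.5000 -0.3750 -0.3750]
  T[1,:] = [+0.0000 +0.0972 +1.5000 -0.3380 +0.2546]
  T[2,:] = [+0.0000 -0.3481 -0.3387 +1.2746 +0.6689]
  T[3,:] = [+0.0000 -0.4467 +0.9552 +0.0163 +1.1652]
  T[4,:] = [+0.0000 +1.3837 +0.0491 -0.3804 -1.2137]
|eigenvalues of T|: 1.6702, 1.0427, 0.8250, 0.8250, 0.0000.
ρ = 1.6702; 1.6702 > 1 ⇒ diverges.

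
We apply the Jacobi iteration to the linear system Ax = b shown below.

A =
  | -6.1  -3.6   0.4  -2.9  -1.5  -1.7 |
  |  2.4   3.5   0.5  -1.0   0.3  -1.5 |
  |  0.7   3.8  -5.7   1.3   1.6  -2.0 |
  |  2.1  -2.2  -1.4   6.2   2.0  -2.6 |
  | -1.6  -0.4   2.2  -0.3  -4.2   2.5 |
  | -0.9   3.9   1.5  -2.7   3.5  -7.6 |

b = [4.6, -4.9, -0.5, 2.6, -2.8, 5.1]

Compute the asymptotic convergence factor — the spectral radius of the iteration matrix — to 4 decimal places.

Diagonal D = diag(-6.1, 3.5, -5.7, 6.2, -4.2, -7.6); L, U strict lower/upper.
Jacobi T = -D⁻¹(L+U): T[4,0] = -(-1.6)/(-4.2) = -0.3810; T[4,4] = 0.
  T[0,:] = [+0.0000 -0.5902 +0.0656 -0.4754 -0.2459 -0.2787]
  T[1,:] = [-0.6857 +0.0000 -0.1429 +0.2857 -0.0857 +0.4286]
  T[2,:] = [+0.1228 +0.6667 +0.0000 +0.2281 +0.2807 -0.3509]
  T[3,:] = [-0.3387 +0.3548 +0.2258 +0.0000 -0.3226 +0.4194]
  T[4,:] = [-0.3810 -0.0952 +0.5238 -0.0714 +0.0000 +0.5952]
  T[5,:] = [-0.1184 +0.5132 +0.1974 -0.3553 +0.4605 +0.0000]
|eigenvalues of T|: 1.1764, 0.9795, 0.5204, 0.5204, 0.3914, 0.3914.
ρ(T) = max|λ| = 1.1764; 1.1764 > 1 ⇒ diverges.

1.1764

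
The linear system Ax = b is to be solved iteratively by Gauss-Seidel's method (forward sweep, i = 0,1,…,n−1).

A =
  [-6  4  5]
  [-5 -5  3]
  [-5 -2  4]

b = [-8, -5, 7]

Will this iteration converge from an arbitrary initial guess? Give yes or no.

Let D = diag(-6, -5, 4); L, U the strict triangles.
GS T = -(D+L)⁻¹U: row 0 first, T[0,2] = -(5)/(-6) = +0.8333; later rows by forward substitution.
  T[0,:] = [+0.0000 +0.6667 +0.8333]
  T[1,:] = [+0.0000 -0.6667 -0.2333]
  T[2,:] = [+0.0000 +0.5000 +0.9250]
eigenvalue magnitudes: 0.8480, 0.5896, 0.0000.
ρ(T) = max|λ| = 0.8480; 0.8480 < 1: convergent.

yes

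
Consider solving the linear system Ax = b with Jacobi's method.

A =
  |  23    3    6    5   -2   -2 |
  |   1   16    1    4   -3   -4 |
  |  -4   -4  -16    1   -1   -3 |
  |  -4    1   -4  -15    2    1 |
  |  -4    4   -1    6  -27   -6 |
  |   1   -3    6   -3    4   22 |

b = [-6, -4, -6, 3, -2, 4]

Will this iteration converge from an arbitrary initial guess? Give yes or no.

A = D + L + U where D = diag(23, 16, -16, -15, -27, 22).
T_J = -D⁻¹(L+U): T[4,0] = -(-4)/(-27) = -0.1481; T[4,4] = 0.
  T[0,:] = [+0.0000 -0.1304 -0.2609 -0.2174 +0.0870 +0.0870]
  T[1,:] = [-0.0625 +0.0000 -0.0625 -0.2500 +0.1875 +0.2500]
  T[2,:] = [-0.2500 -0.2500 +0.0000 +0.0625 -0.0625 -0.1875]
  T[3,:] = [-0.2667 +0.0667 -0.2667 +0.0000 +0.1333 +0.0667]
  T[4,:] = [-0.1481 +0.1481 -0.0370 +0.2222 +0.0000 -0.2222]
  T[5,:] = [-0.0455 +0.1364 -0.2727 +0.1364 -0.1818 +0.0000]
|eigenvalues of T|: 0.5116, 0.3687, 0.3145, 0.2641, 0.1029, 0.1029.
ρ = 0.5116; 0.5116 < 1: convergent.

yes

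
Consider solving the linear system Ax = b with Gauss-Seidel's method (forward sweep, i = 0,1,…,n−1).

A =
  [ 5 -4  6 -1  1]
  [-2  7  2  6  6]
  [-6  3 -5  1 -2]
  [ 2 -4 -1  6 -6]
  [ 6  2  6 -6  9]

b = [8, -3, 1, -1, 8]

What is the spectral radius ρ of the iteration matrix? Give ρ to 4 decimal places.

1.3902

A = D + L + U where D = diag(5, 7, -5, 6, 9).
T_GS = -(D+L)⁻¹U: row 0 first, T[0,4] = -(1)/(5) = -0.2000; later rows by forward substitution.
  T[0,:] = [+0.0000 +0.8000 -1.2000 +0.2000 -0.2000]
  T[1,:] = [+0.0000 +0.2286 -0.6286 -0.8000 -0.9143]
  T[2,:] = [+0.0000 -0.8229 +1.0629 -0.5200 -0.7086]
  T[3,:] = [+0.0000 -0.2514 +0.1581 -0.6867 +0.3390]
  T[4,:] = [+0.0000 -0.2032 +0.3365 -0.0667 +1.0349]
|λ(T)| sorted: 1.3902, 1.0844, 0.8585, 0.0235, 0.0000.
ρ(T) = max|λ| = 1.3902; 1.3902 > 1 ⇒ diverges.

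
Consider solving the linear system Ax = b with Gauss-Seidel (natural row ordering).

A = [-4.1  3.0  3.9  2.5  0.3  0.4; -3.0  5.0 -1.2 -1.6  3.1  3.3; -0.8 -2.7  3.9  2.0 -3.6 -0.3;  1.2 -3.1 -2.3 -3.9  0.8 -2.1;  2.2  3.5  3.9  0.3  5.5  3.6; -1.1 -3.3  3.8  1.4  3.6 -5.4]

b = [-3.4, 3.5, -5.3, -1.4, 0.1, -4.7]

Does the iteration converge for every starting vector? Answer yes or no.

no

Write A = D+L+U with D = diag(-4.1, 5, 3.9, -3.9, 5.5, -5.4).
T_GS = -(D+L)⁻¹U: row 0 first, T[0,3] = -(2.5)/(-4.1) = +0.6098; later rows by forward substitution.
  T[0,:] = [+0.0000 +0.7317 +0.9512 +0.6098 +0.0732 +0.0976]
  T[1,:] = [+0.0000 +0.4390 +0.8107 +0.6859 -0.5761 -0.6015]
  T[2,:] = [+0.0000 +0.4540 +0.7564 +0.0871 +0.5392 -0.3195]
  T[3,:] = [+0.0000 -0.3916 -0.7978 -0.4089 +0.3675 +0.1580]
  T[4,:] = [+0.0000 -0.8727 -1.3892 -0.7198 -0.0651 -0.0929]
  T[5,:] = [+0.0000 -0.7811 -1.2899 -1.0679 +0.7685 +0.1019]
moduli |λ_i(T)| = 1.3919, 0.8016, 0.8016, 0.2030, 0.0136, 0.0000.
spectral radius ρ = 1.3919; 1.3919 > 1: divergent.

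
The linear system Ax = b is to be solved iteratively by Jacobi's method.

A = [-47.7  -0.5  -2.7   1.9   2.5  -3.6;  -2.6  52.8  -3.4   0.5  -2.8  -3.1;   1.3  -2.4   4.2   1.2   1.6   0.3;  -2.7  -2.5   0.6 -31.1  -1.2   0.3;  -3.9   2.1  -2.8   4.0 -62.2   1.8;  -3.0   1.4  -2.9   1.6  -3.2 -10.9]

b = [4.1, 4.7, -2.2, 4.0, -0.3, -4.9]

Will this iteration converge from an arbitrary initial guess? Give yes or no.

Let D = diag(-47.7, 52.8, 4.2, -31.1, -62.2, -10.9); L, U the strict triangles.
Jacobi T = -D⁻¹(L+U): T[0,2] = -(-2.7)/(-47.7) = -0.0566; T[0,0] = 0.
  T[0,:] = [+0.0000, -0.0105, -0.0566, +0.0398, +0.0524, -0.0755]
  T[1,:] = [+0.0492, +0.0000, +0.0644, -0.0095, +0.0530, +0.0587]
  T[2,:] = [-0.3095, +0.5714, +0.0000, -0.2857, -0.3810, -0.0714]
  T[3,:] = [-0.0868, -0.0804, +0.0193, +0.0000, -0.0386, +0.0096]
  T[4,:] = [-0.0627, +0.0338, -0.0450, +0.0643, +0.0000, +0.0289]
  T[5,:] = [-0.2752, +0.1284, -0.2661, +0.1468, -0.2936, +0.0000]
|eigenvalues of T|: 0.4120, 0.1433, 0.1433, 0.1029, 0.1029, 0.0084.
spectral radius ρ = 0.4120; 0.4120 < 1 ⇒ converges.

yes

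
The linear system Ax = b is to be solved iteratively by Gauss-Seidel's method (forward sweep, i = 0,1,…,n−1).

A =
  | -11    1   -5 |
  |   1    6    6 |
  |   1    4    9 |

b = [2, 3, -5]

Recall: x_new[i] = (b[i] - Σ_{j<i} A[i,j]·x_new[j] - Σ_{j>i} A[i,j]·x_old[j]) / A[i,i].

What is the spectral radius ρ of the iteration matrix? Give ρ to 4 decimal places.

Let D = diag(-11, 6, 9); L, U the strict triangles.
GS T = -(D+L)⁻¹U: row 0 first, T[0,2] = -(-5)/(-11) = -0.4545; later rows by forward substitution.
  T[0,:] = [+0.0000, +0.0909, -0.4545]
  T[1,:] = [+0.0000, -0.0152, -0.9242]
  T[2,:] = [+0.0000, -0.0034, +0.4613]
moduli |λ_i(T)| = 0.4677, 0.0216, 0.0000.
spectral radius ρ = 0.4677; 0.4677 < 1, so it converges for any x₀.

0.4677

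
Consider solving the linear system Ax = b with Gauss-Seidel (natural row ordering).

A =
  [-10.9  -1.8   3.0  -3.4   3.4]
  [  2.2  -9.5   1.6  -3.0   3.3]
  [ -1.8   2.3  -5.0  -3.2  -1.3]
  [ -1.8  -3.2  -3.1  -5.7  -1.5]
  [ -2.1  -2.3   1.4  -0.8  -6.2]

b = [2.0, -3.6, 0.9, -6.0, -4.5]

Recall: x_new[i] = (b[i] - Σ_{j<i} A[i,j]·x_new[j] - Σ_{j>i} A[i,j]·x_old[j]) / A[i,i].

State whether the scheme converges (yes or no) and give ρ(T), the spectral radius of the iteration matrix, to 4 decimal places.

Split A = D + L + U, D = diag(-10.9, -9.5, -5, -5.7, -6.2).
Gauss-Seidel: T = -(D+L)⁻¹U, row 0 first, T[0,4] = -(3.4)/(-10.9) = +0.3119; later rows by forward substitution.
  T[0,:] = [+0.0000 -0.1651 +0.2752 -0.3119 +0.3119]
  T[1,:] = [+0.0000 -0.0382 +0.2322 -0.3880 +0.4196]
  T[2,:] = [+0.0000 +0.0419 +0.0077 -0.7062 -0.1793]
  T[3,:] = [+0.0000 +0.0509 -0.2214 +0.7004 -0.4997]
  T[4,:] = [+0.0000 +0.0730 -0.1490 -0.0002 -0.2373]
|λ(T)| sorted: 0.8279, 0.5138, 0.0611, 0.0611, 0.0000.
ρ = 0.8279; 0.8279 < 1 ⇒ converges.

yes, ρ = 0.8279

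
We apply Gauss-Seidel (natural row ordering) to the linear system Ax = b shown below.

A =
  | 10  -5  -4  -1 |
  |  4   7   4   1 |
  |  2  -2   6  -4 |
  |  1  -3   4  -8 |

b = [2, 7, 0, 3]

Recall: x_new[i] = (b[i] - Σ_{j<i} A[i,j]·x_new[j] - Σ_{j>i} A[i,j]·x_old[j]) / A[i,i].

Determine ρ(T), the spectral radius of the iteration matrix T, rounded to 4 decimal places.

0.8500

Split A = D + L + U, D = diag(10, 7, 6, -8).
GS T = -(D+L)⁻¹U: row 0 first, T[0,3] = -(-1)/(10) = +0.1000; later rows by forward substitution.
  T[0,:] = [+0.0000  +0.5000  +0.4000  +0.1000]
  T[1,:] = [+0.0000  -0.2857  -0.8000  -0.2000]
  T[2,:] = [+0.0000  -0.2619  -0.4000  +0.5667]
  T[3,:] = [+0.0000  +0.0387  +0.1500  +0.3708]
|eigenvalues of T|: 0.8500, 0.4763, 0.0588, 0.0000.
ρ = 0.8500; 0.8500 < 1, so it converges for any x₀.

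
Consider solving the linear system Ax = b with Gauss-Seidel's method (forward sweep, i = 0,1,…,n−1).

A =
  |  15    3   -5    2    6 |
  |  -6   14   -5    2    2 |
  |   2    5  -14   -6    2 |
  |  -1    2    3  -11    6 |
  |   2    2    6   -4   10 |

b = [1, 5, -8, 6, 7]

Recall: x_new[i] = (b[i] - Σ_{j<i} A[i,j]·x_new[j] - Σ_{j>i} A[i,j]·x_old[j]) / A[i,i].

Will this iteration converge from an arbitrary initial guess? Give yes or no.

Write A = D+L+U with D = diag(15, 14, -14, -11, 10).
T_GS = -(D+L)⁻¹U: row 0 first, T[0,3] = -(2)/(15) = -0.1333; later rows by forward substitution.
  T[0,:] = [+0.0000 -0.2000 +0.3333 -0.1333 -0.4000]
  T[1,:] = [+0.0000 -0.0857 +0.5000 -0.2000 -0.3143]
  T[2,:] = [+0.0000 -0.0592 +0.2262 -0.5190 -0.0265]
  T[3,:] = [+0.0000 -0.0135 +0.1223 -0.1658 +0.5174]
  T[4,:] = [+0.0000 +0.0872 -0.2535 +0.3118 +0.3658]
|roots of det(T-λI)|: 0.6189, 0.3006, 0.3006, 0.0597, 0.0000.
ρ = 0.6189; 0.6189 < 1: convergent.

yes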